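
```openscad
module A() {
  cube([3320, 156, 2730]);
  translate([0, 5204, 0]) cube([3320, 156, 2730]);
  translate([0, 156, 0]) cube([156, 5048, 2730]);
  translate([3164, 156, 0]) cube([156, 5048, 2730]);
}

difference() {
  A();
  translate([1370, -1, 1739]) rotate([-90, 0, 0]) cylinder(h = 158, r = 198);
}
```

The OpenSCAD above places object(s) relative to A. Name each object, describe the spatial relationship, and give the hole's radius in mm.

A is a house frame. The house frame has a circular hole through its front wall. The hole's radius is 198 mm.

The subtracted cylinder has r = 198 mm.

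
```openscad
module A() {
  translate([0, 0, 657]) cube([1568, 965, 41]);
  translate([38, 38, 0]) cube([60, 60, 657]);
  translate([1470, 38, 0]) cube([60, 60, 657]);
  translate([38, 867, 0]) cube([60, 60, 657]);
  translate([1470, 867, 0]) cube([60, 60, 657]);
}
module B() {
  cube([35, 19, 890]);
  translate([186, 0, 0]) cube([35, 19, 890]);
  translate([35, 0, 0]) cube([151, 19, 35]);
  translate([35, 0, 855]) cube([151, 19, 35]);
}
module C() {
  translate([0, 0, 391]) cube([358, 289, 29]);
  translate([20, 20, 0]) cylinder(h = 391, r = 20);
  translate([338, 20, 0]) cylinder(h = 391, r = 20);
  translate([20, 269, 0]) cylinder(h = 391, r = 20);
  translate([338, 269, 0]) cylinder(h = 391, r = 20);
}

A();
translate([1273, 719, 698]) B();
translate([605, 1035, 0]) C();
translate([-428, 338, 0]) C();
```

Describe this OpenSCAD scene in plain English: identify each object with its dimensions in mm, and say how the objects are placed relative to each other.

A is a table: top 1568 mm (x) × 965 mm (y), 41 mm thick, upper face at z = 698 mm, on four 60×60 mm square legs, each inset 38 mm from the nearest pair of top edges, running from z = 0 to the bottom of the top.

B is a picture frame with a 151×820 mm rectangular opening (x by z) and a uniform 35 mm border on every side. Frame depth is 19 mm along y. It is built from two vertical stiles running the full outside height and two horizontal rails spanning the gap between the stiles.

C is a four-legged stool. The seat is a 358×289×29 mm slab whose top surface is at z = 420 mm; four round legs, each 40 mm in diameter, run from the floor (z = 0) to the underside of the seat, each leg's axis is inset half a diameter from the nearest pair of seat edges (so the leg's bounding box is flush with the corner).

The picture frame is on top of the table. Two stools sit around the table at the +y, −x sides.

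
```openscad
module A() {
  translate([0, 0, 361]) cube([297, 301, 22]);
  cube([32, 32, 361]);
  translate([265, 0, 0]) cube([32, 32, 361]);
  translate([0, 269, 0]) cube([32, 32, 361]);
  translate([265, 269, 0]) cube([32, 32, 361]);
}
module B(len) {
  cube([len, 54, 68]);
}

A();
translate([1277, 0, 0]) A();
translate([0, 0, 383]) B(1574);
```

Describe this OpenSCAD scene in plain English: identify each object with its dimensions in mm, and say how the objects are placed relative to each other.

A is a simple wooden stool: a rectangular seat 297 mm (x) by 301 mm (y), 22 mm thick, top face at z = 383 mm, on four square legs, each 32×32 mm in cross-section. The legs rest on z = 0, each flush with a corner of the seat.

B is a rectangular beam 1574 mm long (x), 54 mm deep (y), 68 mm thick (z).

The beam spans the tops of two stools placed 980 mm apart, resting at z = 383 mm.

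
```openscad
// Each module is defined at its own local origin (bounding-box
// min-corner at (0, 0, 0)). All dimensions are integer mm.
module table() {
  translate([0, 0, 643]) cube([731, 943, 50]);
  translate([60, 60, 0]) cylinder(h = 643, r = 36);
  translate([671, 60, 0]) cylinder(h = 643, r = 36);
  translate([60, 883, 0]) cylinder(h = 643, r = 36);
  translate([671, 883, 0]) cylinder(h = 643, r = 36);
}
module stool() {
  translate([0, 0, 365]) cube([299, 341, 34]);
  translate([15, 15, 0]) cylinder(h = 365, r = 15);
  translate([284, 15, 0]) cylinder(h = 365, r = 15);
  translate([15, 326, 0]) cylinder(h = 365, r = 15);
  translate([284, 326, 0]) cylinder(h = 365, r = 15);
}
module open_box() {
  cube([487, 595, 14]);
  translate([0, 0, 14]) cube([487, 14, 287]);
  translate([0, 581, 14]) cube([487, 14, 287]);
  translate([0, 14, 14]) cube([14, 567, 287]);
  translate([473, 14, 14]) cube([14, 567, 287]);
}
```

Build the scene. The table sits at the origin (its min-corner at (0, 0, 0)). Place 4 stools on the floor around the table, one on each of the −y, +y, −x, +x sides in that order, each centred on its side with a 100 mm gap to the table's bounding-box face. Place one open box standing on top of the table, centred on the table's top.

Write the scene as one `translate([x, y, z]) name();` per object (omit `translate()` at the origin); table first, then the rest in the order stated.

table();
translate([216, -441, 0]) stool();
translate([216, 1043, 0]) stool();
translate([-399, 301, 0]) stool();
translate([831, 301, 0]) stool();
translate([122, 174, 693]) open_box();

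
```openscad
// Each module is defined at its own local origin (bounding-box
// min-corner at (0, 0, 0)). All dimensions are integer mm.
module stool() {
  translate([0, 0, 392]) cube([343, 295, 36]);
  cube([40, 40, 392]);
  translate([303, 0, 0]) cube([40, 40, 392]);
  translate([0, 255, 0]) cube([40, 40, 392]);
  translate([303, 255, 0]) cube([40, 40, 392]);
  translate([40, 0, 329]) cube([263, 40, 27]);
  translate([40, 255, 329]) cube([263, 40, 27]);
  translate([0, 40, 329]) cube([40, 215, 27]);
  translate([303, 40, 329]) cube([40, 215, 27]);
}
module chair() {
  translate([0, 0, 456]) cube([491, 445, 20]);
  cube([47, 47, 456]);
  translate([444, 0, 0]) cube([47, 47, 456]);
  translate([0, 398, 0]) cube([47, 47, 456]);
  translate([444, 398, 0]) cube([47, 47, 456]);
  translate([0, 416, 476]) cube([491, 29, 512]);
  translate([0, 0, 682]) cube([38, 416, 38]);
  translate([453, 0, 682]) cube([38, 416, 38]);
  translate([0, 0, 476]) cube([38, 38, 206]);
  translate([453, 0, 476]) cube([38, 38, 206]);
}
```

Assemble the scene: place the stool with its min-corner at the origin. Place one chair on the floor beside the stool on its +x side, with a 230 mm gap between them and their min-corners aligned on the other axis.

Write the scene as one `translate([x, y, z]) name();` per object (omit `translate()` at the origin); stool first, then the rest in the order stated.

stool();
translate([573, 0, 0]) chair();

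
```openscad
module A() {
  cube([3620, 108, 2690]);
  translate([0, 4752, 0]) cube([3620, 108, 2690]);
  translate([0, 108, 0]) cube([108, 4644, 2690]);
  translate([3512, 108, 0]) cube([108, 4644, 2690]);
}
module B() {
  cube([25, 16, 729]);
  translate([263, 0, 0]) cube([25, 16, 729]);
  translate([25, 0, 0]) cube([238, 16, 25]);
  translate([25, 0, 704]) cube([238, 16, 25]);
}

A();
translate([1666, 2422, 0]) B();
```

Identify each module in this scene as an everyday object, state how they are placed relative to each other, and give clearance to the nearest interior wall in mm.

A is a house frame. B is a picture frame. The picture frame sits inside the house frame, centred. The clearance to the nearest interior wall is 1558 mm.

Clearances: x = 1558, y = 2314; minimum 1558 mm.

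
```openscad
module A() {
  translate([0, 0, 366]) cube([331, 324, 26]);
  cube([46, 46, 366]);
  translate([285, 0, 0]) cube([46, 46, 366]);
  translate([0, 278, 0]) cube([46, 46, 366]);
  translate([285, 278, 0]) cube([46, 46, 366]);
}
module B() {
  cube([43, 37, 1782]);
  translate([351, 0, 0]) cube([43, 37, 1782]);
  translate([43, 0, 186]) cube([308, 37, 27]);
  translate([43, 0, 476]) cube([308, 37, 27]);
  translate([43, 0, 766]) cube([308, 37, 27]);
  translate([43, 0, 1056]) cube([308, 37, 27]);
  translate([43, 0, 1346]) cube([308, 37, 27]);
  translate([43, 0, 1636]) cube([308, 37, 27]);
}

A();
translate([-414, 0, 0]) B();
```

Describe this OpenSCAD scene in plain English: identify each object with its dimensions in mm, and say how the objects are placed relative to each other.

A is a four-legged stool. The seat is a 331×324×26 mm slab whose top surface is at z = 392 mm; four square legs, each 46×46 mm in cross-section, run from the floor (z = 0) to the underside of the seat, each flush with a corner of the seat.

B is a straight ladder. Two 43×37 mm vertical rails, 1782 mm tall, stand 394 mm apart (outside-to-outside) with their front faces coplanar on the −y side. 6 rungs, each 37 mm deep and 27 mm tall, span between the inner faces of the rails, front faces flush with the rails. The lowest rung's underside is at z = 186 mm and rungs are spaced 290 mm apart (underside to underside).

The ladder is on the floor beside the stool on its −x side.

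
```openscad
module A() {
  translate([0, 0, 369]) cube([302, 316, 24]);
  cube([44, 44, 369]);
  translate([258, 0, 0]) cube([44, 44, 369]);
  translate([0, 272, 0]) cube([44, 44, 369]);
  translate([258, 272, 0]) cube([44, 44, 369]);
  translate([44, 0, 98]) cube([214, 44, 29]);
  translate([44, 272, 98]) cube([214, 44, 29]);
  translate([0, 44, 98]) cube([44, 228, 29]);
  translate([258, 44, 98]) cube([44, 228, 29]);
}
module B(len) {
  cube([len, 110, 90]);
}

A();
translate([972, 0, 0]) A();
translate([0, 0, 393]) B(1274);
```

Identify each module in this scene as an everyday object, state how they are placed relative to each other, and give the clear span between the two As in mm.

Second stool starts at x = 972; first ends at x = 302; clear span = 972 − 302 = 670 mm.

A is a stool. B is a beam. A beam spans the tops of two stools. The clear span between the two stools is 670 mm.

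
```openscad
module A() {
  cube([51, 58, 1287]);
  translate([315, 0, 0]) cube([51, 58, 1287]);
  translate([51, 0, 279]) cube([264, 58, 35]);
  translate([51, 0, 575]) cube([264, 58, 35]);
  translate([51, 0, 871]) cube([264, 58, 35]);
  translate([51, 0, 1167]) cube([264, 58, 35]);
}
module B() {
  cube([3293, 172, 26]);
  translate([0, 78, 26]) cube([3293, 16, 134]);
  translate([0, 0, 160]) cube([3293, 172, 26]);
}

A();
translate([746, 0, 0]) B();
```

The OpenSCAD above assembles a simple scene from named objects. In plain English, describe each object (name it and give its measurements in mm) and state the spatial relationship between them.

A is a straight ladder. Two 51×58 mm vertical rails, 1287 mm tall, stand 366 mm apart (outside-to-outside) with their front faces coplanar on the −y side. 4 rungs, each 58 mm deep and 35 mm tall, span between the inner faces of the rails, front faces flush with the rails. The lowest rung's underside is at z = 279 mm and rungs are spaced 296 mm apart (underside to underside).

B is an I-beam lying along x, 3293 mm long. Overall section height 186 mm. Two flanges 172 mm wide (y) and 26 mm thick, one on the floor and one at the top; a web 16 mm thick runs between them, centred on the flange width.

The I-beam is on the floor beside the ladder on its +x side.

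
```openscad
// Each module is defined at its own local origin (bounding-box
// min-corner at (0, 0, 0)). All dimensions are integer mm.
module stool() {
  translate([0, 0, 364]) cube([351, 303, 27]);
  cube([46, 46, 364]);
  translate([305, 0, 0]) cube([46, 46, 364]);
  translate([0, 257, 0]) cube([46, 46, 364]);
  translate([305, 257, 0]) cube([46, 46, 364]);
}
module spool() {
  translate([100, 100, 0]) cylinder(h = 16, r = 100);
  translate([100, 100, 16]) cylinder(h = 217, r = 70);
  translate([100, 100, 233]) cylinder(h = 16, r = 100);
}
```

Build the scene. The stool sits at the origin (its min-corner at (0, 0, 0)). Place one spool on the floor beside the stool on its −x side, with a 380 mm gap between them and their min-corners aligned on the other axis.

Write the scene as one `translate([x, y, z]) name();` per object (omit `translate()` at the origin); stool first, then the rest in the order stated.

stool();
translate([-580, 0, 0]) spool();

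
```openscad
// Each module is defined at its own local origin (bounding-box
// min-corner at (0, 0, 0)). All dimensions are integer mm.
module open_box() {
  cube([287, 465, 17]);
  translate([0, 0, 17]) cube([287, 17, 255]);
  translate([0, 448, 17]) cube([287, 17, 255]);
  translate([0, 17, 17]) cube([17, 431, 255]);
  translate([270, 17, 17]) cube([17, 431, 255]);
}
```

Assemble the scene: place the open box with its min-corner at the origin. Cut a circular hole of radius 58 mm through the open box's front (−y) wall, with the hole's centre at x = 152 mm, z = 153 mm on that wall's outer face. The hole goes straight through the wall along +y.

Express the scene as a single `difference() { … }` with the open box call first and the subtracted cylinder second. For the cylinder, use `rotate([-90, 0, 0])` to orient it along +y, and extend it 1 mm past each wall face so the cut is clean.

difference() {
  open_box();
  translate([152, -1, 153]) rotate([-90, 0, 0]) cylinder(h = 19, r = 58);
}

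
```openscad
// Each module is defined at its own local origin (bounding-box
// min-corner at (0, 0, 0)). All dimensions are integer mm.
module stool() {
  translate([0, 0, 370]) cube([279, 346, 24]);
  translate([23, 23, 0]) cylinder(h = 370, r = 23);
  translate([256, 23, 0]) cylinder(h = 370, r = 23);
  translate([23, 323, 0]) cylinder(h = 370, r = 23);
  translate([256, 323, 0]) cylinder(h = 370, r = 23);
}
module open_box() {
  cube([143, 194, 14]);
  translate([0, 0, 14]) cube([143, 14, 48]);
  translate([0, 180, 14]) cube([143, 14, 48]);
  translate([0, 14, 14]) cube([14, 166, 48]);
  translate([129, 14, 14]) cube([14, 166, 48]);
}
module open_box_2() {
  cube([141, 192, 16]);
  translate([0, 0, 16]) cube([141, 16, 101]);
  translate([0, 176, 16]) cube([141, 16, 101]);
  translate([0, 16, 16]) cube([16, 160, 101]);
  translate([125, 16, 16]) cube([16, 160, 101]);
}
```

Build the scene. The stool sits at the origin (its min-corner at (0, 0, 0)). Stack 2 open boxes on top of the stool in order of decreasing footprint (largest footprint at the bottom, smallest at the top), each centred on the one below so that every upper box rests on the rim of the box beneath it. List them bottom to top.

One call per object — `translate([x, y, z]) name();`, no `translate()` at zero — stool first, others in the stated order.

stool();
translate([68, 76, 394]) open_box();
translate([69, 77, 456]) open_box_2();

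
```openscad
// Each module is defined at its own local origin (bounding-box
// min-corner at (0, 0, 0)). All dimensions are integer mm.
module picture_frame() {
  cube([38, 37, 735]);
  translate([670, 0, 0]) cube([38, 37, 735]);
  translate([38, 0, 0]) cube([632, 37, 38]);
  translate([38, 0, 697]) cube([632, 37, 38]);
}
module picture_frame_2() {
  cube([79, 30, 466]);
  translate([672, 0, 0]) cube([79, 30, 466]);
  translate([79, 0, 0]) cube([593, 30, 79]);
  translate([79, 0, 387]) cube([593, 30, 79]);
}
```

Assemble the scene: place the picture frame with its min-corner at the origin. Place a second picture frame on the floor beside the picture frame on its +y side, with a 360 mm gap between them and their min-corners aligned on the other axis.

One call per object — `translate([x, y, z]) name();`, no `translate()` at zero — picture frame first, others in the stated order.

picture_frame();
translate([0, 397, 0]) picture_frame_2();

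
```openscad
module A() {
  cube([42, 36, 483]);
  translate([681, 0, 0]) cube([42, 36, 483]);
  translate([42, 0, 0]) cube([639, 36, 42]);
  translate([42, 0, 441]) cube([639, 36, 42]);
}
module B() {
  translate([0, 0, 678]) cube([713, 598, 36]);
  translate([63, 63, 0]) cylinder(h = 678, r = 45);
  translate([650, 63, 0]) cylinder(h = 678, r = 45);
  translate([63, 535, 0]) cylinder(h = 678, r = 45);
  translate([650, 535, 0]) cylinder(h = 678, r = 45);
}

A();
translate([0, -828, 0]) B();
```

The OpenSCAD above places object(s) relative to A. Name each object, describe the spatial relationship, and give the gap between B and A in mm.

The table's nearest face is 230 mm from the picture frame's −y face.

A is a picture frame. B is a table. The table is on the floor beside the picture frame on its −y side. The gap between the table and the picture frame is 230 mm.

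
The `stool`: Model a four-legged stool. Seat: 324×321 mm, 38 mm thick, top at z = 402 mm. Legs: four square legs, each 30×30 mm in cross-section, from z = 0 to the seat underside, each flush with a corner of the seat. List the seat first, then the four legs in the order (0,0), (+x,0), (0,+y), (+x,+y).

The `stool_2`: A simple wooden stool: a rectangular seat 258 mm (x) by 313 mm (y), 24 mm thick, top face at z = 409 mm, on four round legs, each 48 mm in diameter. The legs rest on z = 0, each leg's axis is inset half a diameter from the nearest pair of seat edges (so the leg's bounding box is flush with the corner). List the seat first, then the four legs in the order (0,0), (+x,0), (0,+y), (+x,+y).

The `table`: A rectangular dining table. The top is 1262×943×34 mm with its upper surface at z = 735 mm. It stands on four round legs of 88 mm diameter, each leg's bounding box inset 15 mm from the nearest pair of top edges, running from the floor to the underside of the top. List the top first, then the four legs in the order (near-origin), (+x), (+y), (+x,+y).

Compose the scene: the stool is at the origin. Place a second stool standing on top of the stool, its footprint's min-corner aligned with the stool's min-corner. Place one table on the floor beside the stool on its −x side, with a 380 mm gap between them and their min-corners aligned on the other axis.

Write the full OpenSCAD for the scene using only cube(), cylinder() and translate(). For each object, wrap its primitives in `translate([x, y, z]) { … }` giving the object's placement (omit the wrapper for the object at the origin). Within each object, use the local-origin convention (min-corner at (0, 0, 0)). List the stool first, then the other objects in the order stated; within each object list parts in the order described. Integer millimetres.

translate([0, 0, 364]) cube([324, 321, 38]);
cube([30, 30, 364]);
translate([294, 0, 0]) cube([30, 30, 364]);
translate([0, 291, 0]) cube([30, 30, 364]);
translate([294, 291, 0]) cube([30, 30, 364]);
translate([0, 0, 402]) {
  translate([0, 0, 385]) cube([258, 313, 24]);
  translate([24, 24, 0]) cylinder(h = 385, r = 24);
  translate([234, 24, 0]) cylinder(h = 385, r = 24);
  translate([24, 289, 0]) cylinder(h = 385, r = 24);
  translate([234, 289, 0]) cylinder(h = 385, r = 24);
}
translate([-1642, 0, 0]) {
  translate([0, 0, 701]) cube([1262, 943, 34]);
  translate([59, 59, 0]) cylinder(h = 701, r = 44);
  translate([1203, 59, 0]) cylinder(h = 701, r = 44);
  translate([59, 884, 0]) cylinder(h = 701, r = 44);
  translate([1203, 884, 0]) cylinder(h = 701, r = 44);
}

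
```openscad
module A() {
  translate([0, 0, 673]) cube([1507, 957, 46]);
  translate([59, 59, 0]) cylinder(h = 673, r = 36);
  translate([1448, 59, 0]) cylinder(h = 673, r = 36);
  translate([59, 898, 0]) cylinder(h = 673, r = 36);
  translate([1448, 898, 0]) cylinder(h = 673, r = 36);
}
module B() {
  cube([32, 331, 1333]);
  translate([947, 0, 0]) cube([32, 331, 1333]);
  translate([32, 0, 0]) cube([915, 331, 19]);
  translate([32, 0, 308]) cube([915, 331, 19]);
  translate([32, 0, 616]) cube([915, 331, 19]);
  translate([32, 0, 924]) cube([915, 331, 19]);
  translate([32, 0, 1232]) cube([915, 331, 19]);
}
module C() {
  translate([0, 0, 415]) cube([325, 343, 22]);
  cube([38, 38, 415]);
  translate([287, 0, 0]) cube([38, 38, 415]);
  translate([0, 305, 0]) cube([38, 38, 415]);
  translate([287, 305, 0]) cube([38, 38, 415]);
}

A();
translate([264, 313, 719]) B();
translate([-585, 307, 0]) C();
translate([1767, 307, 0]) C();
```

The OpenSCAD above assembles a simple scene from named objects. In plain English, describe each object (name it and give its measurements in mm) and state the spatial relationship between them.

A is a table: top 1507 mm (x) × 957 mm (y), 46 mm thick, upper face at z = 719 mm, on four round legs of 72 mm diameter, each leg's bounding box inset 23 mm from the nearest pair of top edges, running from z = 0 to the bottom of the top.

B is an open bookshelf. Two side panels, each 32 mm thick, 331 mm deep and 1333 mm tall, stand 979 mm apart (outside-to-outside). Between them sit 5 shelves, each 19 mm thick and 331 mm deep, spanning the full gap between the sides. The bottom shelf rests on the floor (its underside at z = 0) and the clear gap between one shelf's top and the next shelf's underside is 289 mm.

C is a four-legged stool. The seat is 325×343 mm, 22 mm thick, top at z = 437 mm. It stands on four square legs, each 38×38 mm in cross-section, from z = 0 to the seat underside, each flush with a corner of the seat.

The bookshelf is on top of the table, centred. Two stools sit around the table at the −x, +x sides.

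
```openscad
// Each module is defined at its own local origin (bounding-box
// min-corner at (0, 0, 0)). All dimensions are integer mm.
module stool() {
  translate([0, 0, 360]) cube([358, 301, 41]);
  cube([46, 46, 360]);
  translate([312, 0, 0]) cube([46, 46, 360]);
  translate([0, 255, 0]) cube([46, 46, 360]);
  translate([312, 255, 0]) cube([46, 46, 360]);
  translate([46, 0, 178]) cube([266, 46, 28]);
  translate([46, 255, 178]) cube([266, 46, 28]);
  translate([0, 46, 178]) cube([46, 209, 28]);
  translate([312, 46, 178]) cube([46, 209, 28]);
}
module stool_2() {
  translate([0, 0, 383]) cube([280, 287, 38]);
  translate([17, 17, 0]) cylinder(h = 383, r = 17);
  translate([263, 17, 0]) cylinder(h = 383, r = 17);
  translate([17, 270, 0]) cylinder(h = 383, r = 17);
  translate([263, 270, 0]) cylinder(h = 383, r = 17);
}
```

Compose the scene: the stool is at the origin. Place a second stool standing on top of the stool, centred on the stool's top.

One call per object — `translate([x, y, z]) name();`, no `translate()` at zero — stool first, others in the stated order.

stool();
translate([39, 7, 401]) stool_2();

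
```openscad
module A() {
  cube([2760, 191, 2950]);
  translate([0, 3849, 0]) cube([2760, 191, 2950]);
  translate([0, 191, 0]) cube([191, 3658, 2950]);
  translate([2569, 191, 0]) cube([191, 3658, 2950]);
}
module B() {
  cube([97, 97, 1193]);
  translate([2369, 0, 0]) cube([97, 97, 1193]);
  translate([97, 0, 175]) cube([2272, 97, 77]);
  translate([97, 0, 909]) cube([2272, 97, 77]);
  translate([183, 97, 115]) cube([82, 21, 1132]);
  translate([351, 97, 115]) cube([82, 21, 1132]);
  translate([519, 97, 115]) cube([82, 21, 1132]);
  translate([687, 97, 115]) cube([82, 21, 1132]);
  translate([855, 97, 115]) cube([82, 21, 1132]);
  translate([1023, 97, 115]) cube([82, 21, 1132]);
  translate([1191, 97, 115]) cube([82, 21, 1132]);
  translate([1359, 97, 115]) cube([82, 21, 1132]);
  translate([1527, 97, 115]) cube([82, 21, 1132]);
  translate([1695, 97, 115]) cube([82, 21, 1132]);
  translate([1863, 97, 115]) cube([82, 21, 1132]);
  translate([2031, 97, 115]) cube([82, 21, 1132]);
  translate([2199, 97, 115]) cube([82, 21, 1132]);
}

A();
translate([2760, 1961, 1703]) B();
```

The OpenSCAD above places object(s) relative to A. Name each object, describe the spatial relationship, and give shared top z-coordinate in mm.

A is a house frame. B is a fence section. The fence section is beside the house frame with their tops flush at z = 2950. The shared top z-coordinate is 2950 mm.

Both tops at z = 2950 mm.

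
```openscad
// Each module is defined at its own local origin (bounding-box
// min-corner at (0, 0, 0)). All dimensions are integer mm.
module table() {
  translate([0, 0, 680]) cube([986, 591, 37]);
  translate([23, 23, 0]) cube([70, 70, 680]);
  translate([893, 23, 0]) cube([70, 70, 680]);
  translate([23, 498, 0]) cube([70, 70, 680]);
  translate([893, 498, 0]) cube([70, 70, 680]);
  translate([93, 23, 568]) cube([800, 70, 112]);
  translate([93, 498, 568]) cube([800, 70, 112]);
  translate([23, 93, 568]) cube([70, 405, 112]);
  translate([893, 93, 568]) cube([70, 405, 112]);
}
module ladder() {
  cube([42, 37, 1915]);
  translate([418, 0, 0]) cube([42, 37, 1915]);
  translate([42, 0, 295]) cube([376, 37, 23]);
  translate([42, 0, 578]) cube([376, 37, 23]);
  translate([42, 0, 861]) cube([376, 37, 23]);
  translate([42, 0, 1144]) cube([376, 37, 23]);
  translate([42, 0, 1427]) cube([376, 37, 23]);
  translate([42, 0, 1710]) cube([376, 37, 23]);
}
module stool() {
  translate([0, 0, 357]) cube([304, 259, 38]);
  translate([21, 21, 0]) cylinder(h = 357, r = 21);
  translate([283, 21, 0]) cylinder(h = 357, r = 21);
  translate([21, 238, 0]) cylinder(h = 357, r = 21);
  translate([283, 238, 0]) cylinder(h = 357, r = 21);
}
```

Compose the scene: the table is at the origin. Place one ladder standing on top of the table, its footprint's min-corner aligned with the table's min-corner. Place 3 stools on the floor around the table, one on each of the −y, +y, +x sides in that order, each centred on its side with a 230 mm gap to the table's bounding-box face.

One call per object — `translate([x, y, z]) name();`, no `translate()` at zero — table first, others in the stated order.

table();
translate([0, 0, 717]) ladder();
translate([341, -489, 0]) stool();
translate([341, 821, 0]) stool();
translate([1216, 166, 0]) stool();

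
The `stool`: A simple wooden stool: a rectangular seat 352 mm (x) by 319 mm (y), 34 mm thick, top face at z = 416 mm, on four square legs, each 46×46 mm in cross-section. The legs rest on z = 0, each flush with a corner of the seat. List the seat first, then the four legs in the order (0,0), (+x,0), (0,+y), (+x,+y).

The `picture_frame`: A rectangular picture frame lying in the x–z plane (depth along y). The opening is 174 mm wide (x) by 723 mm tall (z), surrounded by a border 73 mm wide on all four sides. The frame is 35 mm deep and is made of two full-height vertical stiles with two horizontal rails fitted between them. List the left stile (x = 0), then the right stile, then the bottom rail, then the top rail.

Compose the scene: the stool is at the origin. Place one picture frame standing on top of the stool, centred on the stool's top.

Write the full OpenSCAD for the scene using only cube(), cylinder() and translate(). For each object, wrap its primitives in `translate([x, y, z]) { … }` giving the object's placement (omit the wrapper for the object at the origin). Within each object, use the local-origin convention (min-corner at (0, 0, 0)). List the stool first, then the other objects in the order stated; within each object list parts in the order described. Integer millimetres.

translate([0, 0, 382]) cube([352, 319, 34]);
cube([46, 46, 382]);
translate([306, 0, 0]) cube([46, 46, 382]);
translate([0, 273, 0]) cube([46, 46, 382]);
translate([306, 273, 0]) cube([46, 46, 382]);
translate([16, 142, 416]) {
  cube([73, 35, 869]);
  translate([247, 0, 0]) cube([73, 35, 869]);
  translate([73, 0, 0]) cube([174, 35, 73]);
  translate([73, 0, 796]) cube([174, 35, 73]);
}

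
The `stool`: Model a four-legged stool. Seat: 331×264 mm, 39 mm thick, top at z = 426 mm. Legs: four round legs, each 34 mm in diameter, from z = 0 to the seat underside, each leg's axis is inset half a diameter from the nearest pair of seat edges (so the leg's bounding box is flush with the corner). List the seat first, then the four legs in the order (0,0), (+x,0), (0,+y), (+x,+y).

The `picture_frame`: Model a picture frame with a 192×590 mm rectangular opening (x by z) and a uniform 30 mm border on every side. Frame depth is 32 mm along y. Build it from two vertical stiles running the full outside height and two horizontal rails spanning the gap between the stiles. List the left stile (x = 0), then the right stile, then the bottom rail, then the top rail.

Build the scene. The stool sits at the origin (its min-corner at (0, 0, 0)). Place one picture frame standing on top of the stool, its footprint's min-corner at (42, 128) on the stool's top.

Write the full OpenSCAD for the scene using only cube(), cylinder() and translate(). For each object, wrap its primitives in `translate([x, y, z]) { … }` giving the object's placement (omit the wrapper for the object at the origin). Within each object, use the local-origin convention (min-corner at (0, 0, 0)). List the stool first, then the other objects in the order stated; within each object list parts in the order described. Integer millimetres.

translate([0, 0, 387]) cube([331, 264, 39]);
translate([17, 17, 0]) cylinder(h = 387, r = 17);
translate([314, 17, 0]) cylinder(h = 387, r = 17);
translate([17, 247, 0]) cylinder(h = 387, r = 17);
translate([314, 247, 0]) cylinder(h = 387, r = 17);
translate([42, 128, 426]) {
  cube([30, 32, 650]);
  translate([222, 0, 0]) cube([30, 32, 650]);
  translate([30, 0, 0]) cube([192, 32, 30]);
  translate([30, 0, 620]) cube([192, 32, 30]);
}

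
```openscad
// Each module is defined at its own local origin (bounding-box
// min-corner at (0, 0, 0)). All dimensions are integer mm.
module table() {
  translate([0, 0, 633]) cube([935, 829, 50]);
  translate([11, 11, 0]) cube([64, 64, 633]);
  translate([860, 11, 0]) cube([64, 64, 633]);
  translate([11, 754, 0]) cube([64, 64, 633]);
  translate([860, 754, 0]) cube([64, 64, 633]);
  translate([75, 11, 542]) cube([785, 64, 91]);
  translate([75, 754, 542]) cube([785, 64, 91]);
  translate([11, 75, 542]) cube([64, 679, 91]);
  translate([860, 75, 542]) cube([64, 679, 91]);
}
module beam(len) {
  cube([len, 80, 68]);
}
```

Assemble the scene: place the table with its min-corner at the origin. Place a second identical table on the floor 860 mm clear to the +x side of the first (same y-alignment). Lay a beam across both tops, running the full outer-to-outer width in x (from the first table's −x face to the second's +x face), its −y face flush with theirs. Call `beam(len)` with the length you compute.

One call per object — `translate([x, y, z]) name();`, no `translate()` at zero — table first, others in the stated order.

table();
translate([1795, 0, 0]) table();
translate([0, 0, 683]) beam(2730);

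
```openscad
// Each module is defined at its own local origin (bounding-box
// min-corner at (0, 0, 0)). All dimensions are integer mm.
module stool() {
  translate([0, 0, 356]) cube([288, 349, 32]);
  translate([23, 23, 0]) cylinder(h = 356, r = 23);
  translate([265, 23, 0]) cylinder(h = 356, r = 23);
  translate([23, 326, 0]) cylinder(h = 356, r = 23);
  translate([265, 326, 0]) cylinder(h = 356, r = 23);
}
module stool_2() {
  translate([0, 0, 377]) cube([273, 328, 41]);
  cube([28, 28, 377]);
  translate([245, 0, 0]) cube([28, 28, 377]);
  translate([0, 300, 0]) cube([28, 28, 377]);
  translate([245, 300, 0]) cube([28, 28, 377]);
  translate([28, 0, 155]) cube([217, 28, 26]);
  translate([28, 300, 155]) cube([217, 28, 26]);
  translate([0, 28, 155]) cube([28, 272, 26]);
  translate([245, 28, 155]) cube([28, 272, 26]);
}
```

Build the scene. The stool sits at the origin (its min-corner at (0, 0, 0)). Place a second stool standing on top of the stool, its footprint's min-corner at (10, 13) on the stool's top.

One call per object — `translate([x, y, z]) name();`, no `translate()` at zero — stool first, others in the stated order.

stool();
translate([10, 13, 388]) stool_2();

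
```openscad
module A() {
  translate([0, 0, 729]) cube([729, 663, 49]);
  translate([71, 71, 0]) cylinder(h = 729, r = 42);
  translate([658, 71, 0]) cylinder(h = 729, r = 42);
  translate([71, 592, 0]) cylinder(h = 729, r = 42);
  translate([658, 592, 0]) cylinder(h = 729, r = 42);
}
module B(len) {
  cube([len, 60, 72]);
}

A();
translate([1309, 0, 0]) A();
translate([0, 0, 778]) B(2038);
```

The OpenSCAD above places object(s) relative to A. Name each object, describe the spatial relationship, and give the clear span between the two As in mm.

A is a table. B is a beam. A beam spans the tops of two tables. The clear span between the two tables is 580 mm.

Second table starts at x = 1309; first ends at x = 729; clear span = 1309 − 729 = 580 mm.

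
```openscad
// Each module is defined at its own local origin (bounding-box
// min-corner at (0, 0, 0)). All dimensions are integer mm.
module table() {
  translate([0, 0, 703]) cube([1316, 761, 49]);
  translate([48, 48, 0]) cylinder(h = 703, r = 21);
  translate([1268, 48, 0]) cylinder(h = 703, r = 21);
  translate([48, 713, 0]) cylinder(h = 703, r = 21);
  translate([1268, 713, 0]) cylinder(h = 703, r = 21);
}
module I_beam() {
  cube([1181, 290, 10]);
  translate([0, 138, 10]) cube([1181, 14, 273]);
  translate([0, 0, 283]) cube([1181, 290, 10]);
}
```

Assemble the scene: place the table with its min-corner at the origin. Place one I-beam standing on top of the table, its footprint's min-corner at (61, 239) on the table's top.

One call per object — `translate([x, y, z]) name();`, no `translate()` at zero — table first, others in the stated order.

table();
translate([61, 239, 752]) I_beam();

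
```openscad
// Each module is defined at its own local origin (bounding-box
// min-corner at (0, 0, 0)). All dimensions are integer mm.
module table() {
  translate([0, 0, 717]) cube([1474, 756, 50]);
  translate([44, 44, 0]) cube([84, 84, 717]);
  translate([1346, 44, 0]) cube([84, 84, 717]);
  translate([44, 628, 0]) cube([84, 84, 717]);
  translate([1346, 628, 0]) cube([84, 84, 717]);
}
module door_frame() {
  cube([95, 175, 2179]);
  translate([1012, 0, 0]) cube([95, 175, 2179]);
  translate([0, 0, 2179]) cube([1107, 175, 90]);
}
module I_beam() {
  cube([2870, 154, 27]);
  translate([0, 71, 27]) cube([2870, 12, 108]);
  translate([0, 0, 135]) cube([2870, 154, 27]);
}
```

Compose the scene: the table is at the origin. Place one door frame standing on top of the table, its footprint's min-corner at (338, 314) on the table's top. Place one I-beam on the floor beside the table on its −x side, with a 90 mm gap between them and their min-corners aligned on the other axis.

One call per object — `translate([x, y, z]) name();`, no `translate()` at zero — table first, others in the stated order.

table();
translate([338, 314, 767]) door_frame();
translate([-2960, 0, 0]) I_beam();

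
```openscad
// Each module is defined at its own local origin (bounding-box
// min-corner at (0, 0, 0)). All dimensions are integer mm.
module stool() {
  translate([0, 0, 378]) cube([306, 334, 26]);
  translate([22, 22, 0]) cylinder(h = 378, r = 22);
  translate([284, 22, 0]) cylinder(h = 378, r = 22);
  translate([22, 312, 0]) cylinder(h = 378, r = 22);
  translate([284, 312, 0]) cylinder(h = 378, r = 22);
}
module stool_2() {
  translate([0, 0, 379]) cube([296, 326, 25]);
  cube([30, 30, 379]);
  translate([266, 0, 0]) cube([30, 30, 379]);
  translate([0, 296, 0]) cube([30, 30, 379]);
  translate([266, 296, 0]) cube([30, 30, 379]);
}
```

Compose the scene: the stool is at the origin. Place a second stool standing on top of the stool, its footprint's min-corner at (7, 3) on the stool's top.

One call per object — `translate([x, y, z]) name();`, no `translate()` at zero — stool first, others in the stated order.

stool();
translate([7, 3, 404]) stool_2();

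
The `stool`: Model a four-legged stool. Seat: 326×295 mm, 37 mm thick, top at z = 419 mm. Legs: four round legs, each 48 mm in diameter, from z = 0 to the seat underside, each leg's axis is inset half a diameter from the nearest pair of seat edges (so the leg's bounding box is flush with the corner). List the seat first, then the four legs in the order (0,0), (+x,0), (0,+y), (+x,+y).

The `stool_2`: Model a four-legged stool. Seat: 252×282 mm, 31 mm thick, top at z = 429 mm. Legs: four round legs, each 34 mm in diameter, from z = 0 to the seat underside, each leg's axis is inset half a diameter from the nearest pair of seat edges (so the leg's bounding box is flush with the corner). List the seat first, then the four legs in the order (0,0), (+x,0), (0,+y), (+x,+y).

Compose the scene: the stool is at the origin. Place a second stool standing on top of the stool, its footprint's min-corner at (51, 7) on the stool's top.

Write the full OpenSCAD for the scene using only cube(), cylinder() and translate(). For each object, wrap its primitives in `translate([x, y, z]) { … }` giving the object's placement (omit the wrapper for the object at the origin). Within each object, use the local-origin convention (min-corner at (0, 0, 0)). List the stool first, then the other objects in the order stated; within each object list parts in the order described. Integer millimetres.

translate([0, 0, 382]) cube([326, 295, 37]);
translate([24, 24, 0]) cylinder(h = 382, r = 24);
translate([302, 24, 0]) cylinder(h = 382, r = 24);
translate([24, 271, 0]) cylinder(h = 382, r = 24);
translate([302, 271, 0]) cylinder(h = 382, r = 24);
translate([51, 7, 419]) {
  translate([0, 0, 398]) cube([252, 282, 31]);
  translate([17, 17, 0]) cylinder(h = 398, r = 17);
  translate([235, 17, 0]) cylinder(h = 398, r = 17);
  translate([17, 265, 0]) cylinder(h = 398, r = 17);
  translate([235, 265, 0]) cylinder(h = 398, r = 17);
}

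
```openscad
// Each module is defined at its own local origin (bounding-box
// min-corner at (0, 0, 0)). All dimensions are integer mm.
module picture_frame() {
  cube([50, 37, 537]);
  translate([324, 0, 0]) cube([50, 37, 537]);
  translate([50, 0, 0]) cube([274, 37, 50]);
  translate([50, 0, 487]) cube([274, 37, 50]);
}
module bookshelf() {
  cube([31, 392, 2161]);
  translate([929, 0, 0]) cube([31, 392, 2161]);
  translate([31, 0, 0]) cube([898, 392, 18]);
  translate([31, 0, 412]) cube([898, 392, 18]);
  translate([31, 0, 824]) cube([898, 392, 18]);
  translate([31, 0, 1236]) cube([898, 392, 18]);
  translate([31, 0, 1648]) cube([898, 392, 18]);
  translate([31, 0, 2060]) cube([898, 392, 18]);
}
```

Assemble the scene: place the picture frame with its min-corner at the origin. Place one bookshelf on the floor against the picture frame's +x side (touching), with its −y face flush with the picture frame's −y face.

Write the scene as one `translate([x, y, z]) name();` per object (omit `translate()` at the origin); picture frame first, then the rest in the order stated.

picture_frame();
translate([374, 0, 0]) bookshelf();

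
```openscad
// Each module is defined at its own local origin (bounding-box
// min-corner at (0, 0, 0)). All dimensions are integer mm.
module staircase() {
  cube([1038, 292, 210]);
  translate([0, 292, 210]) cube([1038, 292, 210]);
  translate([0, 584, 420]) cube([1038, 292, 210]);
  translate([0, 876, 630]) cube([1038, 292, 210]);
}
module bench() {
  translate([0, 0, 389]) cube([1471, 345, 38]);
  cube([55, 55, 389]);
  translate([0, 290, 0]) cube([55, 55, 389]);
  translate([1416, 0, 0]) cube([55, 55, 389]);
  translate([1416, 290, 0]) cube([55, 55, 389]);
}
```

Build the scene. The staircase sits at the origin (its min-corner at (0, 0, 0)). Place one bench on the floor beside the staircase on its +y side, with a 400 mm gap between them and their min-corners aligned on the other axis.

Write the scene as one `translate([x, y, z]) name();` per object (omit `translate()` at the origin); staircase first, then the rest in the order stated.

staircase();
translate([0, 1568, 0]) bench();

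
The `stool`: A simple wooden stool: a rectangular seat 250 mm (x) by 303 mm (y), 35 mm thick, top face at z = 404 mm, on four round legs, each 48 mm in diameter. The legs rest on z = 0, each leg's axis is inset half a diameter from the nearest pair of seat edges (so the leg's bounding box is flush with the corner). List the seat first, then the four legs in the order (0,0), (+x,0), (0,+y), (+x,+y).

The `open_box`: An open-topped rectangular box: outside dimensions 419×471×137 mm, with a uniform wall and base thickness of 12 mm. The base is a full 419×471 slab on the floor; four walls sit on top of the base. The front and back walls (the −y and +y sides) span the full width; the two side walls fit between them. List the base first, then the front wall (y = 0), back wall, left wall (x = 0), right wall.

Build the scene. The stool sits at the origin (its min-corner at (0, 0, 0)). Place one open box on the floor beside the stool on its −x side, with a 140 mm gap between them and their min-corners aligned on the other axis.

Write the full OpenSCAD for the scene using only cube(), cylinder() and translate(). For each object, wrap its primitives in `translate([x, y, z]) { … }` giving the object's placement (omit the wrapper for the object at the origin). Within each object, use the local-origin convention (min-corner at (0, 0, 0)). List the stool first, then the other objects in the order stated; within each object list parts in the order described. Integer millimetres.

translate([0, 0, 369]) cube([250, 303, 35]);
translate([24, 24, 0]) cylinder(h = 369, r = 24);
translate([226, 24, 0]) cylinder(h = 369, r = 24);
translate([24, 279, 0]) cylinder(h = 369, r = 24);
translate([226, 279, 0]) cylinder(h = 369, r = 24);
translate([-559, 0, 0]) {
  cube([419, 471, 12]);
  translate([0, 0, 12]) cube([419, 12, 125]);
  translate([0, 459, 12]) cube([419, 12, 125]);
  translate([0, 12, 12]) cube([12, 447, 125]);
  translate([407, 12, 12]) cube([12, 447, 125]);
}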